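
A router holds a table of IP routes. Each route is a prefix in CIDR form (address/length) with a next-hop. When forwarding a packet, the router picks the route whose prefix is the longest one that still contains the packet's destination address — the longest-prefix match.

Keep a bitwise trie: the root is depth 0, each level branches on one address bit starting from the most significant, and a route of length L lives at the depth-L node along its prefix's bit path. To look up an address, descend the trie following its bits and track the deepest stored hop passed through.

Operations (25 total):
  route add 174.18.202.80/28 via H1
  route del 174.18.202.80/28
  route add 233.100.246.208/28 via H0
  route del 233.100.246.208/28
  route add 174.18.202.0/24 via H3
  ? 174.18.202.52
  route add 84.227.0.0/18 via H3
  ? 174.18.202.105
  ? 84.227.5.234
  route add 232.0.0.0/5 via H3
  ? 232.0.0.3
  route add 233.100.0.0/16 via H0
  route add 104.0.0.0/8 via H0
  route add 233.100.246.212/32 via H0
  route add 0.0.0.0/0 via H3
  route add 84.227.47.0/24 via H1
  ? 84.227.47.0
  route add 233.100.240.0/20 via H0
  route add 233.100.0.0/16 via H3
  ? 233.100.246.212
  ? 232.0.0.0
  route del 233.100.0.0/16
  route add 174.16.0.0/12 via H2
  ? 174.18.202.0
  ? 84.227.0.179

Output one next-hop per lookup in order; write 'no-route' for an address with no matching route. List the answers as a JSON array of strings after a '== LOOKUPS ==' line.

Trace:
  add 174.18.202.80/28 -> H1 at depth 28
  - 174.18.202.80/28 clear@28
  add 233.100.246.208/28 -> H0 at depth 28
  - 233.100.246.208/28 clear@28
  add 174.18.202.0/24 -> H3 at depth 24
  ? 174.18.202.52  path d0:-→d1:-→d2:-→d3:-→d4:-→d5:-→d6:-→d7:-→d8:-→d9:-→d10:-→d11:-→d12:-→d13:-→d14:-→d15:-→d16:-→d17:-→d18:-→d19:-→d20:-→d21:-→d22:-→d23:-→d24:H3→d25:-  best=H3
  add 84.227.0.0/18 -> H3 at depth 18
  ? 174.18.202.105  path d0:-→d1:-→d2:-→d3:-→d4:-→d5:-→d6:-→d7:-→d8:-→d9:-→d10:-→d11:-→d12:-→d13:-→d14:-→d15:-→d16:-→d17:-→d18:-→d19:-→d20:-→d21:-→d22:-→d23:-→d24:H3→d25:-→d26:-  best=H3
  ? 84.227.5.234  path d0:-→d1:-→d2:-→d3:-→d4:-→d5:-→d6:-→d7:-→d8:-→d9:-→d10:-→d11:-→d12:-→d13:-→d14:-→d15:-→d16:-→d17:-→d18:H3  best=H3
  add 232.0.0.0/5 -> H3 at depth 5
  ? 232.0.0.3  path d0:-→d1:-→d2:-→d3:-→d4:-→d5:H3→d6:-→d7:-  best=H3
  add 233.100.0.0/16 -> H0 at depth 16
  add 104.0.0.0/8 -> H0 at depth 8
  add 233.100.246.212/32 -> H0 at depth 32
  add 0.0.0.0/0 -> H3 at depth 0
  add 84.227.47.0/24 -> H1 at depth 24
  ? 84.227.47.0  path d0:H3→d1:-→d2:-→d3:-→d4:-→d5:-→d6:-→d7:-→d8:-→d9:-→d10:-→d11:-→d12:-→d13:-→d14:-→d15:-→d16:-→d17:-→d18:H3→d19:-→d20:-→d21:-→d22:-→d23:-→d24:H1  best=H1
  add 233.100.240.0/20 -> H0 at depth 20
  add 233.100.0.0/16 -> H3 at depth 16
  ? 233.100.246.212  path d0:H3→d1:-→d2:-→d3:-→d4:-→d5:H3→d6:-→d7:-→d8:-→d9:-→d10:-→d11:-→d12:-→d13:-→d14:-→d15:-→d16:H3→d17:-→d18:-→d19:-→d20:H0→d21:-→d22:-→d23:-→d24:-→d25:-→d26:-→d27:-→d28:-→d29:-→d30:-→d31:-→d32:H0  best=H0
  ? 232.0.0.0  path d0:H3→d1:-→d2:-→d3:-→d4:-→d5:H3→d6:-→d7:-  best=H3
  - 233.100.0.0/16 clear@16
  add 174.16.0.0/12 -> H2 at depth 12
  ? 174.18.202.0  path d0:H3→d1:-→d2:-→d3:-→d4:-→d5:-→d6:-→d7:-→d8:-→d9:-→d10:-→d11:-→d12:H2→d13:-→d14:-→d15:-→d16:-→d17:-→d18:-→d19:-→d20:-→d21:-→d22:-→d23:-→d24:H3→d25:-  best=H3
  ? 84.227.0.179  path d0:H3→d1:-→d2:-→d3:-→d4:-→d5:-→d6:-→d7:-→d8:-→d9:-→d10:-→d11:-→d12:-→d13:-→d14:-→d15:-→d16:-→d17:-→d18:H3  best=H3

== LOOKUPS ==
["H3","H3","H3","H3","H1","H0","H3","H3","H3"]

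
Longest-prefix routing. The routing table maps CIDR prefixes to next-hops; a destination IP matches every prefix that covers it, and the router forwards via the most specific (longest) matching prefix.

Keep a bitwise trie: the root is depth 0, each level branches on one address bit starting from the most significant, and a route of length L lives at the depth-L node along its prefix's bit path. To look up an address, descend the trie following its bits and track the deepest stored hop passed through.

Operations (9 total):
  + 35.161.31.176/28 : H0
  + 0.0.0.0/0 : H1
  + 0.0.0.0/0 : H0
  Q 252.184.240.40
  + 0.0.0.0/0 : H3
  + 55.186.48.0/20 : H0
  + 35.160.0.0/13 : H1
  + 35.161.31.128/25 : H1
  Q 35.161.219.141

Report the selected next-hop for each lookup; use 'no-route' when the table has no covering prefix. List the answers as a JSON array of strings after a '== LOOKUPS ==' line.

Trace:
  add 35.161.31.176/28 -> H0 at depth 28
  add 0.0.0.0/0 -> H1 at depth 0
  add 0.0.0.0/0 -> H0 at depth 0
  lookup 252.184.240.40: bits ε walk d0:H0 -> H0
  add 0.0.0.0/0 -> H3 at depth 0
  add 55.186.48.0/20 -> H0 at depth 20
  add 35.160.0.0/13 -> H1 at depth 13
  add 35.161.31.128/25 -> H1 at depth 25
  lookup 35.161.219.141: bits 0010001110100001 walk d0:H3→d1:-→d2:-→d3:-→d4:-→d5:-→d6:-→d7:-→d8:-→d9:-→d10:-→d11:-→d12:-→d13:H1→d14:-→d15:-→d16:- -> H1

== LOOKUPS ==
["H0","H1"]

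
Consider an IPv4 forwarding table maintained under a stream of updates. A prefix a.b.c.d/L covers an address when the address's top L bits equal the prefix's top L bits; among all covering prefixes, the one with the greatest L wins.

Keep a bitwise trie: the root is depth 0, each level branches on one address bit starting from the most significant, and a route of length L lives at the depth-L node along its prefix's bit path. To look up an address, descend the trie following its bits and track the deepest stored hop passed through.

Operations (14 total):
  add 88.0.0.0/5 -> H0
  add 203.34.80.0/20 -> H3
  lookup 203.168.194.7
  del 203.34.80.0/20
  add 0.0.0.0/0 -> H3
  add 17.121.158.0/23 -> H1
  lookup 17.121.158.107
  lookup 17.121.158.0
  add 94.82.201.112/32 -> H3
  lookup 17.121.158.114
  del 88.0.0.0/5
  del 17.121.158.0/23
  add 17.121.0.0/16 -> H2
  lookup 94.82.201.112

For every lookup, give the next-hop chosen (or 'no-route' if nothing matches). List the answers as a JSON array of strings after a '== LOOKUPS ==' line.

Apply in order:
  add 88.0.0.0/5 -> H0 at depth 5
  add 203.34.80.0/20 -> H3 at depth 20
  Q 203.168.194.7: descend 11001011 ; hops seen [∅] ; pick no-route
  del 203.34.80.0/20 (clear depth 20)
  add 0.0.0.0/0 -> H3 at depth 0
  add 17.121.158.0/23 -> H1 at depth 23
  Q 17.121.158.107: descend 00010001011110011001111 ; hops seen [H3,H1] ; pick H1
  Q 17.121.158.0: descend 00010001011110011001111 ; hops seen [H3,H1] ; pick H1
  add 94.82.201.112/32 -> H3 at depth 32
  Q 17.121.158.114: descend 00010001011110011001111 ; hops seen [H3,H1] ; pick H1
  del 88.0.0.0/5 (clear depth 5)
  del 17.121.158.0/23 (clear depth 23)
  add 17.121.0.0/16 -> H2 at depth 16
  Q 94.82.201.112: descend 01011110010100101100100101110000 ; hops seen [H3,H3] ; pick H3

== LOOKUPS ==
["no-route","H1","H1","H1","H3"]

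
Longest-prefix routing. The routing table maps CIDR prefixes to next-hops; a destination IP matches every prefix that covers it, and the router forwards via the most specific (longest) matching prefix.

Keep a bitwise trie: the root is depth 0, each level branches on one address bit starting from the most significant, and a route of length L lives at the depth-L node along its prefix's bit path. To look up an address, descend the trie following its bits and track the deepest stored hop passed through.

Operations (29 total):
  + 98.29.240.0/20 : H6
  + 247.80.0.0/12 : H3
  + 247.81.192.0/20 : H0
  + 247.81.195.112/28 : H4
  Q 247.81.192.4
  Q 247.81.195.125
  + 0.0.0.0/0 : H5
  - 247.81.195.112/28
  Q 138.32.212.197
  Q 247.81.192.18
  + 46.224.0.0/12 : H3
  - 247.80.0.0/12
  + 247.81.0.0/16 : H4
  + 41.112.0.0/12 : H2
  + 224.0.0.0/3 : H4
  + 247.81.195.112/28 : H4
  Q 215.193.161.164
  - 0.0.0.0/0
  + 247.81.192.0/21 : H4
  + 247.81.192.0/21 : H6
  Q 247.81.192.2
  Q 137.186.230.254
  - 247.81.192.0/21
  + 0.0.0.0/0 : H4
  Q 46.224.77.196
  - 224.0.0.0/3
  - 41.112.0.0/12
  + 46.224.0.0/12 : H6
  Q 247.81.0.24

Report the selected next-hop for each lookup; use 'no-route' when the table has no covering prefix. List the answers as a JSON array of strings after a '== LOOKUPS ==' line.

Trace:
  + 98.29.240.0/20 (H6) depth=20
  + 247.80.0.0/12 (H3) depth=12
  + 247.81.192.0/20 (H0) depth=20
  + 247.81.195.112/28 (H4) depth=28
  lookup 247.81.192.4: bits 1111011101010001110000 walk d0:-→d1:-→d2:-→d3:-→d4:-→d5:-→d6:-→d7:-→d8:-→d9:-→d10:-→d11:-→d12:H3→d13:-→d14:-→d15:-→d16:-→d17:-→d18:-→d19:-→d20:H0→d21:-→d22:- -> H0
  lookup 247.81.195.125: bits 1111011101010001110000110111 walk d0:-→d1:-→d2:-→d3:-→d4:-→d5:-→d6:-→d7:-→d8:-→d9:-→d10:-→d11:-→d12:H3→d13:-→d14:-→d15:-→d16:-→d17:-→d18:-→d19:-→d20:H0→d21:-→d22:-→d23:-→d24:-→d25:-→d26:-→d27:-→d28:H4 -> H4
  + 0.0.0.0/0 (H5) depth=0
  - 247.81.195.112/28 clear@28
  lookup 138.32.212.197: bits 1 walk d0:H5→d1:- -> H5
  lookup 247.81.192.18: bits 1111011101010001110000 walk d0:H5→d1:-→d2:-→d3:-→d4:-→d5:-→d6:-→d7:-→d8:-→d9:-→d10:-→d11:-→d12:H3→d13:-→d14:-→d15:-→d16:-→d17:-→d18:-→d19:-→d20:H0→d21:-→d22:- -> H0
  + 46.224.0.0/12 (H3) depth=12
  - 247.80.0.0/12 clear@12
  + 247.81.0.0/16 (H4) depth=16
  + 41.112.0.0/12 (H2) depth=12
  + 224.0.0.0/3 (H4) depth=3
  + 247.81.195.112/28 (H4) depth=28
  lookup 215.193.161.164: bits 11 walk d0:H5→d1:-→d2:- -> H5
  - 0.0.0.0/0 clear@0
  + 247.81.192.0/21 (H4) depth=21
  + 247.81.192.0/21 (H6) depth=21
  lookup 247.81.192.2: bits 1111011101010001110000 walk d0:-→d1:-→d2:-→d3:H4→d4:-→d5:-→d6:-→d7:-→d8:-→d9:-→d10:-→d11:-→d12:-→d13:-→d14:-→d15:-→d16:H4→d17:-→d18:-→d19:-→d20:H0→d21:H6→d22:- -> H6
  lookup 137.186.230.254: bits 1 walk d0:-→d1:- -> no-route
  - 247.81.192.0/21 clear@21
  + 0.0.0.0/0 (H4) depth=0
  lookup 46.224.77.196: bits 001011101110 walk d0:H4→d1:-→d2:-→d3:-→d4:-→d5:-→d6:-→d7:-→d8:-→d9:-→d10:-→d11:-→d12:H3 -> H3
  - 224.0.0.0/3 clear@3
  - 41.112.0.0/12 clear@12
  + 46.224.0.0/12 (H6) depth=12
  lookup 247.81.0.24: bits 1111011101010001 walk d0:H4→d1:-→d2:-→d3:-→d4:-→d5:-→d6:-→d7:-→d8:-→d9:-→d10:-→d11:-→d12:-→d13:-→d14:-→d15:-→d16:H4 -> H4

== LOOKUPS ==
["H0","H4","H5","H0","H5","H6","no-route","H3","H4"]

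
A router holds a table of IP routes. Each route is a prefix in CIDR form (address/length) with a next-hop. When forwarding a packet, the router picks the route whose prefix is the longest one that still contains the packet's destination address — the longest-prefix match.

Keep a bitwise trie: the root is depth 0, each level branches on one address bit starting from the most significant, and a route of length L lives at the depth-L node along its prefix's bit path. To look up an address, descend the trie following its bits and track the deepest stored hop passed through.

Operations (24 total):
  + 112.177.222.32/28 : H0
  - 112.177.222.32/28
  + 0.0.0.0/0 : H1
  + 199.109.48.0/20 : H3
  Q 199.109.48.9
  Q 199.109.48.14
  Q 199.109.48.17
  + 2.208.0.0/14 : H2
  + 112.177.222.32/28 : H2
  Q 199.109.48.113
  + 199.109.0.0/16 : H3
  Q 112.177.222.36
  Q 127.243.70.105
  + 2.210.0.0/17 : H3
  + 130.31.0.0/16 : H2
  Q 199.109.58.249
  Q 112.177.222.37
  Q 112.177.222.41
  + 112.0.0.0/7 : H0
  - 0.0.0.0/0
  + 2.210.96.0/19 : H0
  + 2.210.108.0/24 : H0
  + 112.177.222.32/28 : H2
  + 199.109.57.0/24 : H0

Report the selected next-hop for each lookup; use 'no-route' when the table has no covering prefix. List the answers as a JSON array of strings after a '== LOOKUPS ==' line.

Process each operation:
  + 112.177.222.32/28 (H0) depth=28
  del 112.177.222.32/28 (clear depth 28)
  + 0.0.0.0/0 (H1) depth=0
  + 199.109.48.0/20 (H3) depth=20
  lookup 199.109.48.9: bits 11000111011011010011 walk d0:H1→d1:-→d2:-→d3:-→d4:-→d5:-→d6:-→d7:-→d8:-→d9:-→d10:-→d11:-→d12:-→d13:-→d14:-→d15:-→d16:-→d17:-→d18:-→d19:-→d20:H3 -> H3
  lookup 199.109.48.14: bits 11000111011011010011 walk d0:H1→d1:-→d2:-→d3:-→d4:-→d5:-→d6:-→d7:-→d8:-→d9:-→d10:-→d11:-→d12:-→d13:-→d14:-→d15:-→d16:-→d17:-→d18:-→d19:-→d20:H3 -> H3
  lookup 199.109.48.17: bits 11000111011011010011 walk d0:H1→d1:-→d2:-→d3:-→d4:-→d5:-→d6:-→d7:-→d8:-→d9:-→d10:-→d11:-→d12:-→d13:-→d14:-→d15:-→d16:-→d17:-→d18:-→d19:-→d20:H3 -> H3
  + 2.208.0.0/14 (H2) depth=14
  + 112.177.222.32/28 (H2) depth=28
  lookup 199.109.48.113: bits 11000111011011010011 walk d0:H1→d1:-→d2:-→d3:-→d4:-→d5:-→d6:-→d7:-→d8:-→d9:-→d10:-→d11:-→d12:-→d13:-→d14:-→d15:-→d16:-→d17:-→d18:-→d19:-→d20:H3 -> H3
  + 199.109.0.0/16 (H3) depth=16
  lookup 112.177.222.36: bits 0111000010110001110111100010 walk d0:H1→d1:-→d2:-→d3:-→d4:-→d5:-→d6:-→d7:-→d8:-→d9:-→d10:-→d11:-→d12:-→d13:-→d14:-→d15:-→d16:-→d17:-→d18:-→d19:-→d20:-→d21:-→d22:-→d23:-→d24:-→d25:-→d26:-→d27:-→d28:H2 -> H2
  lookup 127.243.70.105: bits 0111 walk d0:H1→d1:-→d2:-→d3:-→d4:- -> H1
  + 2.210.0.0/17 (H3) depth=17
  + 130.31.0.0/16 (H2) depth=16
  lookup 199.109.58.249: bits 11000111011011010011 walk d0:H1→d1:-→d2:-→d3:-→d4:-→d5:-→d6:-→d7:-→d8:-→d9:-→d10:-→d11:-→d12:-→d13:-→d14:-→d15:-→d16:H3→d17:-→d18:-→d19:-→d20:H3 -> H3
  lookup 112.177.222.37: bits 0111000010110001110111100010 walk d0:H1→d1:-→d2:-→d3:-→d4:-→d5:-→d6:-→d7:-→d8:-→d9:-→d10:-→d11:-→d12:-→d13:-→d14:-→d15:-→d16:-→d17:-→d18:-→d19:-→d20:-→d21:-→d22:-→d23:-→d24:-→d25:-→d26:-→d27:-→d28:H2 -> H2
  lookup 112.177.222.41: bits 0111000010110001110111100010 walk d0:H1→d1:-→d2:-→d3:-→d4:-→d5:-→d6:-→d7:-→d8:-→d9:-→d10:-→d11:-→d12:-→d13:-→d14:-→d15:-→d16:-→d17:-→d18:-→d19:-→d20:-→d21:-→d22:-→d23:-→d24:-→d25:-→d26:-→d27:-→d28:H2 -> H2
  + 112.0.0.0/7 (H0) depth=7
  del 0.0.0.0/0 (clear depth 0)
  + 2.210.96.0/19 (H0) depth=19
  + 2.210.108.0/24 (H0) depth=24
  + 112.177.222.32/28 (H2) depth=28
  + 199.109.57.0/24 (H0) depth=24

== LOOKUPS ==
["H3","H3","H3","H3","H2","H1","H3","H2","H2"]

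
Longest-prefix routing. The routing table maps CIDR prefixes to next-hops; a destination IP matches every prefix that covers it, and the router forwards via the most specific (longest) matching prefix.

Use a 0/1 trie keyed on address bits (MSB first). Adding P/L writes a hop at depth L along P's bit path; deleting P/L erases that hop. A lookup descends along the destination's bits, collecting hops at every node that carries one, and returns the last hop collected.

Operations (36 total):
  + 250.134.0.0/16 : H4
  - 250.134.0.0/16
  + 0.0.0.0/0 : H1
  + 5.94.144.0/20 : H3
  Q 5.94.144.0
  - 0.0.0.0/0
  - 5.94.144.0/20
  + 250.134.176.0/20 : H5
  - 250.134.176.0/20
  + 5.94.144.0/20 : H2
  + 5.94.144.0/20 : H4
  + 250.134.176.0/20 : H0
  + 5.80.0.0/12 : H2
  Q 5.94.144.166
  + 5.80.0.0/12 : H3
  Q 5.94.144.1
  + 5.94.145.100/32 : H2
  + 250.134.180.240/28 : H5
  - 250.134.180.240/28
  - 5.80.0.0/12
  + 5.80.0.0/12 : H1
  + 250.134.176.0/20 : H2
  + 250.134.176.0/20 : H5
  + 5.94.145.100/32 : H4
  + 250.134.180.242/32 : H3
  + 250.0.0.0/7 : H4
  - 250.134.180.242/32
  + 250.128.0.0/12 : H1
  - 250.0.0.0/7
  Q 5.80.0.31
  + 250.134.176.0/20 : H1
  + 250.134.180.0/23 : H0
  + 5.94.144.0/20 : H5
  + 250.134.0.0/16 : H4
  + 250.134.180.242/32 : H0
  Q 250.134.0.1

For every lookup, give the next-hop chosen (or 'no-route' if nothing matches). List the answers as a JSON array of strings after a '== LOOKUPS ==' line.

Apply in order:
  + 250.134.0.0/16 (H4) depth=16
  del 250.134.0.0/16 (clear depth 16)
  + 0.0.0.0/0 (H1) depth=0
  + 5.94.144.0/20 (H3) depth=20
  Q 5.94.144.0: descend 00000101010111101001 ; hops seen [H1,H3] ; pick H3
  del 0.0.0.0/0 (clear depth 0)
  del 5.94.144.0/20 (clear depth 20)
  + 250.134.176.0/20 (H5) depth=20
  del 250.134.176.0/20 (clear depth 20)
  + 5.94.144.0/20 (H2) depth=20
  + 5.94.144.0/20 (H4) depth=20
  + 250.134.176.0/20 (H0) depth=20
  + 5.80.0.0/12 (H2) depth=12
  Q 5.94.144.166: descend 00000101010111101001 ; hops seen [H2,H4] ; pick H4
  + 5.80.0.0/12 (H3) depth=12
  Q 5.94.144.1: descend 00000101010111101001 ; hops seen [H3,H4] ; pick H4
  + 5.94.145.100/32 (H2) depth=32
  + 250.134.180.240/28 (H5) depth=28
  del 250.134.180.240/28 (clear depth 28)
  del 5.80.0.0/12 (clear depth 12)
  + 5.80.0.0/12 (H1) depth=12
  + 250.134.176.0/20 (H2) depth=20
  + 250.134.176.0/20 (H5) depth=20
  + 5.94.145.100/32 (H4) depth=32
  + 250.134.180.242/32 (H3) depth=32
  + 250.0.0.0/7 (H4) depth=7
  del 250.134.180.242/32 (clear depth 32)
  + 250.128.0.0/12 (H1) depth=12
  del 250.0.0.0/7 (clear depth 7)
  Q 5.80.0.31: descend 000001010101 ; hops seen [H1] ; pick H1
  + 250.134.176.0/20 (H1) depth=20
  + 250.134.180.0/23 (H0) depth=23
  + 5.94.144.0/20 (H5) depth=20
  + 250.134.0.0/16 (H4) depth=16
  + 250.134.180.242/32 (H0) depth=32
  Q 250.134.0.1: descend 1111101010000110 ; hops seen [H1,H4] ; pick H4

== LOOKUPS ==
["H3","H4","H4","H1","H4"]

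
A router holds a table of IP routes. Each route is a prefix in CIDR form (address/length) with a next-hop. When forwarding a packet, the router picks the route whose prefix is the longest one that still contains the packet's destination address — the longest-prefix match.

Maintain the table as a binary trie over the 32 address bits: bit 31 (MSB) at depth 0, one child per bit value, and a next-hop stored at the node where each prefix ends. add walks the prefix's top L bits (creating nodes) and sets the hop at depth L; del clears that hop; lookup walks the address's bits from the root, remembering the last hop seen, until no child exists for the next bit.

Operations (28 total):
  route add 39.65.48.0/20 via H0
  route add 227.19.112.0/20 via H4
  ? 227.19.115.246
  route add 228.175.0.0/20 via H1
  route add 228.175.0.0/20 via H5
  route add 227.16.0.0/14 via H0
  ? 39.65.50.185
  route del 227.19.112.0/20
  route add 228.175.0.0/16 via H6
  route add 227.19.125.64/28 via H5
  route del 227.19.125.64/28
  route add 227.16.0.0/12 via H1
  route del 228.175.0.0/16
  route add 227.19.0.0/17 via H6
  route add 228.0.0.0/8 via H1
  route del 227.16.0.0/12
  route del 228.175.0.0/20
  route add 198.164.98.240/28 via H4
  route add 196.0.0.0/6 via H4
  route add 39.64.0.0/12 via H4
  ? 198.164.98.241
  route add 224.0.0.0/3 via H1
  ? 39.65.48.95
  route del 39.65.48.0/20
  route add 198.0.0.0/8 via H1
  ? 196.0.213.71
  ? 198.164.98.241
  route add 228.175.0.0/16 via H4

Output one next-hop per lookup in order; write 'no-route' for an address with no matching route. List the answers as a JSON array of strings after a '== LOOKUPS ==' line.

Trace:
  + 39.65.48.0/20 (H0) depth=20
  + 227.19.112.0/20 (H4) depth=20
  lookup 227.19.115.246: bits 11100011000100110111 walk d0:-→d1:-→d2:-→d3:-→d4:-→d5:-→d6:-→d7:-→d8:-→d9:-→d10:-→d11:-→d12:-→d13:-→d14:-→d15:-→d16:-→d17:-→d18:-→d19:-→d20:H4 -> H4
  + 228.175.0.0/20 (H1) depth=20
  + 228.175.0.0/20 (H5) depth=20
  + 227.16.0.0/14 (H0) depth=14
  lookup 39.65.50.185: bits 00100111010000010011 walk d0:-→d1:-→d2:-→d3:-→d4:-→d5:-→d6:-→d7:-→d8:-→d9:-→d10:-→d11:-→d12:-→d13:-→d14:-→d15:-→d16:-→d17:-→d18:-→d19:-→d20:H0 -> H0
  - 227.19.112.0/20 clear@20
  + 228.175.0.0/16 (H6) depth=16
  + 227.19.125.64/28 (H5) depth=28
  - 227.19.125.64/28 clear@28
  + 227.16.0.0/12 (H1) depth=12
  - 228.175.0.0/16 clear@16
  + 227.19.0.0/17 (H6) depth=17
  + 228.0.0.0/8 (H1) depth=8
  - 227.16.0.0/12 clear@12
  - 228.175.0.0/20 clear@20
  + 198.164.98.240/28 (H4) depth=28
  + 196.0.0.0/6 (H4) depth=6
  + 39.64.0.0/12 (H4) depth=12
  lookup 198.164.98.241: bits 1100011010100100011000101111 walk d0:-→d1:-→d2:-→d3:-→d4:-→d5:-→d6:H4→d7:-→d8:-→d9:-→d10:-→d11:-→d12:-→d13:-→d14:-→d15:-→d16:-→d17:-→d18:-→d19:-→d20:-→d21:-→d22:-→d23:-→d24:-→d25:-→d26:-→d27:-→d28:H4 -> H4
  + 224.0.0.0/3 (H1) depth=3
  lookup 39.65.48.95: bits 00100111010000010011 walk d0:-→d1:-→d2:-→d3:-→d4:-→d5:-→d6:-→d7:-→d8:-→d9:-→d10:-→d11:-→d12:H4→d13:-→d14:-→d15:-→d16:-→d17:-→d18:-→d19:-→d20:H0 -> H0
  - 39.65.48.0/20 clear@20
  + 198.0.0.0/8 (H1) depth=8
  lookup 196.0.213.71: bits 110001 walk d0:-→d1:-→d2:-→d3:-→d4:-→d5:-→d6:H4 -> H4
  lookup 198.164.98.241: bits 1100011010100100011000101111 walk d0:-→d1:-→d2:-→d3:-→d4:-→d5:-→d6:H4→d7:-→d8:H1→d9:-→d10:-→d11:-→d12:-→d13:-→d14:-→d15:-→d16:-→d17:-→d18:-→d19:-→d20:-→d21:-→d22:-→d23:-→d24:-→d25:-→d26:-→d27:-→d28:H4 -> H4
  + 228.175.0.0/16 (H4) depth=16

== LOOKUPS ==
["H4","H0","H4","H0","H4","H4"]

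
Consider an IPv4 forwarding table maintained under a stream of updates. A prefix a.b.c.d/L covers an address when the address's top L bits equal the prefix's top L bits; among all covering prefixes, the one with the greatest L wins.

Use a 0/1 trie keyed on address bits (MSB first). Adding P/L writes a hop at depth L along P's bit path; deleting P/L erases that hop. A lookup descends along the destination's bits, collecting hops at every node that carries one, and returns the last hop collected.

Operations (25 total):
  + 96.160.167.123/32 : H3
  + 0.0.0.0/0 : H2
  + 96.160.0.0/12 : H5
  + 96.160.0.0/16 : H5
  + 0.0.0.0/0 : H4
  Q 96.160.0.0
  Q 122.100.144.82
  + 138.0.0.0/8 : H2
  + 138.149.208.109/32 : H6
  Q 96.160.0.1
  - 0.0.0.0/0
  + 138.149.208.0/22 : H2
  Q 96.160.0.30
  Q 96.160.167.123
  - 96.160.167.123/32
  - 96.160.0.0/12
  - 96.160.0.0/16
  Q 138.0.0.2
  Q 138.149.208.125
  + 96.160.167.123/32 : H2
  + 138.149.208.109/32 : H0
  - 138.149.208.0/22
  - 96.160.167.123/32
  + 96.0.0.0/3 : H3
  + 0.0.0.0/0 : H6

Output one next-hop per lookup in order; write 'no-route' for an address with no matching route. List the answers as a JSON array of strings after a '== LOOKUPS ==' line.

Apply in order:
  + 96.160.167.123/32 (H3) depth=32
  + 0.0.0.0/0 (H2) depth=0
  + 96.160.0.0/12 (H5) depth=12
  + 96.160.0.0/16 (H5) depth=16
  + 0.0.0.0/0 (H4) depth=0
  Q 96.160.0.0: descend 0110000010100000 ; hops seen [H4,H5,H5] ; pick H5
  Q 122.100.144.82: descend 011 ; hops seen [H4] ; pick H4
  + 138.0.0.0/8 (H2) depth=8
  + 138.149.208.109/32 (H6) depth=32
  Q 96.160.0.1: descend 0110000010100000 ; hops seen [H4,H5,H5] ; pick H5
  del 0.0.0.0/0 (clear depth 0)
  + 138.149.208.0/22 (H2) depth=22
  Q 96.160.0.30: descend 0110000010100000 ; hops seen [H5,H5] ; pick H5
  Q 96.160.167.123: descend 01100000101000001010011101111011 ; hops seen [H5,H5,H3] ; pick H3
  del 96.160.167.123/32 (clear depth 32)
  del 96.160.0.0/12 (clear depth 12)
  del 96.160.0.0/16 (clear depth 16)
  Q 138.0.0.2: descend 10001010 ; hops seen [H2] ; pick H2
  Q 138.149.208.125: descend 100010101001010111010000011 ; hops seen [H2,H2] ; pick H2
  + 96.160.167.123/32 (H2) depth=32
  + 138.149.208.109/32 (H0) depth=32
  del 138.149.208.0/22 (clear depth 22)
  del 96.160.167.123/32 (clear depth 32)
  + 96.0.0.0/3 (H3) depth=3
  + 0.0.0.0/0 (H6) depth=0

== LOOKUPS ==
["H5","H4","H5","H5","H3","H2","H2"]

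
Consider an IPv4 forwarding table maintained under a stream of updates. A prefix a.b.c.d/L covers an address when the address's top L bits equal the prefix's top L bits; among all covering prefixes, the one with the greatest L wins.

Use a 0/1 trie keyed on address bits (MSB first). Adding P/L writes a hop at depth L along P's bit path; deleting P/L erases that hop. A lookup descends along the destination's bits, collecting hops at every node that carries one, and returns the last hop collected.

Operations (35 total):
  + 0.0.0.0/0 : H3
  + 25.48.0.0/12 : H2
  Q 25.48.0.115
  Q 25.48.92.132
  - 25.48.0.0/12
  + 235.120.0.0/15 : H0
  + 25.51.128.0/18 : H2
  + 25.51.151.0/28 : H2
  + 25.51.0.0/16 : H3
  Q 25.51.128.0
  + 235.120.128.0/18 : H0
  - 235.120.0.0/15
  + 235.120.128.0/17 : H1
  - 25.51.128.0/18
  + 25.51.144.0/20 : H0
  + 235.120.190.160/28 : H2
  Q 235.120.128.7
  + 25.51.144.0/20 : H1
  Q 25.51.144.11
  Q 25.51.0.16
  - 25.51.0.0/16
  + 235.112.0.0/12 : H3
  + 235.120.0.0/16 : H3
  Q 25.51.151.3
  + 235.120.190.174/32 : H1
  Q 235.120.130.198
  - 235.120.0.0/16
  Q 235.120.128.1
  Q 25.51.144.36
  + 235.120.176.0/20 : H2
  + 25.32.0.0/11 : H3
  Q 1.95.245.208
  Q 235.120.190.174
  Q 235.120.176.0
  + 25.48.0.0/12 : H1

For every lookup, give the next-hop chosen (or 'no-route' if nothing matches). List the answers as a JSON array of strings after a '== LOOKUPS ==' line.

Trace:
  add 0.0.0.0/0 -> H3 at depth 0
  add 25.48.0.0/12 -> H2 at depth 12
  ? 25.48.0.115  path d0:H3→d1:-→d2:-→d3:-→d4:-→d5:-→d6:-→d7:-→d8:-→d9:-→d10:-→d11:-→d12:H2  best=H2
  ? 25.48.92.132  path d0:H3→d1:-→d2:-→d3:-→d4:-→d5:-→d6:-→d7:-→d8:-→d9:-→d10:-→d11:-→d12:H2  best=H2
  - 25.48.0.0/12 clear@12
  add 235.120.0.0/15 -> H0 at depth 15
  add 25.51.128.0/18 -> H2 at depth 18
  add 25.51.151.0/28 -> H2 at depth 28
  add 25.51.0.0/16 -> H3 at depth 16
  ? 25.51.128.0  path d0:H3→d1:-→d2:-→d3:-→d4:-→d5:-→d6:-→d7:-→d8:-→d9:-→d10:-→d11:-→d12:-→d13:-→d14:-→d15:-→d16:H3→d17:-→d18:H2→d19:-  best=H2
  add 235.120.128.0/18 -> H0 at depth 18
  - 235.120.0.0/15 clear@15
  add 235.120.128.0/17 -> H1 at depth 17
  - 25.51.128.0/18 clear@18
  add 25.51.144.0/20 -> H0 at depth 20
  add 235.120.190.160/28 -> H2 at depth 28
  ? 235.120.128.7  path d0:H3→d1:-→d2:-→d3:-→d4:-→d5:-→d6:-→d7:-→d8:-→d9:-→d10:-→d11:-→d12:-→d13:-→d14:-→d15:-→d16:-→d17:H1→d18:H0  best=H0
  add 25.51.144.0/20 -> H1 at depth 20
  ? 25.51.144.11  path d0:H3→d1:-→d2:-→d3:-→d4:-→d5:-→d6:-→d7:-→d8:-→d9:-→d10:-→d11:-→d12:-→d13:-→d14:-→d15:-→d16:H3→d17:-→d18:-→d19:-→d20:H1→d21:-  best=H1
  ? 25.51.0.16  path d0:H3→d1:-→d2:-→d3:-→d4:-→d5:-→d6:-→d7:-→d8:-→d9:-→d10:-→d11:-→d12:-→d13:-→d14:-→d15:-→d16:H3  best=H3
  - 25.51.0.0/16 clear@16
  add 235.112.0.0/12 -> H3 at depth 12
  add 235.120.0.0/16 -> H3 at depth 16
  ? 25.51.151.3  path d0:H3→d1:-→d2:-→d3:-→d4:-→d5:-→d6:-→d7:-→d8:-→d9:-→d10:-→d11:-→d12:-→d13:-→d14:-→d15:-→d16:-→d17:-→d18:-→d19:-→d20:H1→d21:-→d22:-→d23:-→d24:-→d25:-→d26:-→d27:-→d28:H2  best=H2
  add 235.120.190.174/32 -> H1 at depth 32
  ? 235.120.130.198  path d0:H3→d1:-→d2:-→d3:-→d4:-→d5:-→d6:-→d7:-→d8:-→d9:-→d10:-→d11:-→d12:H3→d13:-→d14:-→d15:-→d16:H3→d17:H1→d18:H0  best=H0
  - 235.120.0.0/16 clear@16
  ? 235.120.128.1  path d0:H3→d1:-→d2:-→d3:-→d4:-→d5:-→d6:-→d7:-→d8:-→d9:-→d10:-→d11:-→d12:H3→d13:-→d14:-→d15:-→d16:-→d17:H1→d18:H0  best=H0
  ? 25.51.144.36  path d0:H3→d1:-→d2:-→d3:-→d4:-→d5:-→d6:-→d7:-→d8:-→d9:-→d10:-→d11:-→d12:-→d13:-→d14:-→d15:-→d16:-→d17:-→d18:-→d19:-→d20:H1→d21:-  best=H1
  add 235.120.176.0/20 -> H2 at depth 20
  add 25.32.0.0/11 -> H3 at depth 11
  ? 1.95.245.208  path d0:H3→d1:-→d2:-→d3:-  best=H3
  ? 235.120.190.174  path d0:H3→d1:-→d2:-→d3:-→d4:-→d5:-→d6:-→d7:-→d8:-→d9:-→d10:-→d11:-→d12:H3→d13:-→d14:-→d15:-→d16:-→d17:H1→d18:H0→d19:-→d20:H2→d21:-→d22:-→d23:-→d24:-→d25:-→d26:-→d27:-→d28:H2→d29:-→d30:-→d31:-→d32:H1  best=H1
  ? 235.120.176.0  path d0:H3→d1:-→d2:-→d3:-→d4:-→d5:-→d6:-→d7:-→d8:-→d9:-→d10:-→d11:-→d12:H3→d13:-→d14:-→d15:-→d16:-→d17:H1→d18:H0→d19:-→d20:H2  best=H2
  add 25.48.0.0/12 -> H1 at depth 12

== LOOKUPS ==
["H2","H2","H2","H0","H1","H3","H2","H0","H0","H1","H3","H1","H2"]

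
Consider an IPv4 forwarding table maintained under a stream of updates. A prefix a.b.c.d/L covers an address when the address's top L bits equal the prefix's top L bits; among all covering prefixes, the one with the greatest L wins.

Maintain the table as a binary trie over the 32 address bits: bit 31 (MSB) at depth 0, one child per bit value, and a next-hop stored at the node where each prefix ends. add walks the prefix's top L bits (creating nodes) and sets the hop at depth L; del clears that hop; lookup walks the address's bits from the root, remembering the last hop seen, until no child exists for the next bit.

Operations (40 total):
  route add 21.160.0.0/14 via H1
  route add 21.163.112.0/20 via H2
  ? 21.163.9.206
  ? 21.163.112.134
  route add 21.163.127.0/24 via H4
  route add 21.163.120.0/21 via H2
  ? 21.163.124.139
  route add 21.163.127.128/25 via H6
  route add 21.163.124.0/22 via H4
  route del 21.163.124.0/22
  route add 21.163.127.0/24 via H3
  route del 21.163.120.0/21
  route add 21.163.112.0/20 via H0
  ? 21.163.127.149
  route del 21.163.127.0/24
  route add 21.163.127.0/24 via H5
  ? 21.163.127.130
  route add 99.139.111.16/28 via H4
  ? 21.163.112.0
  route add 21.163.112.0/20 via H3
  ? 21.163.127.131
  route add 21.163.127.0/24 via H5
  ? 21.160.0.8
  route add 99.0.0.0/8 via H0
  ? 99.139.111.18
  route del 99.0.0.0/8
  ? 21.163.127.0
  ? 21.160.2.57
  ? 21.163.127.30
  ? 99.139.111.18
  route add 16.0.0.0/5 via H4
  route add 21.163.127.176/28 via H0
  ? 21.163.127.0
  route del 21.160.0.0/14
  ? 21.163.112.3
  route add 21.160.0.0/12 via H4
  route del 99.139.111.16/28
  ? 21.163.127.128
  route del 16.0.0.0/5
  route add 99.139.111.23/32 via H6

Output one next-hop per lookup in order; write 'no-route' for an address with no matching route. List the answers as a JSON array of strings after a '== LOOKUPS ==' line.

Trace:
  add 21.160.0.0/14 -> H1 at depth 14
  add 21.163.112.0/20 -> H2 at depth 20
  Q 21.163.9.206: descend 00010101101000110 ; hops seen [H1] ; pick H1
  Q 21.163.112.134: descend 00010101101000110111 ; hops seen [H1,H2] ; pick H2
  add 21.163.127.0/24 -> H4 at depth 24
  add 21.163.120.0/21 -> H2 at depth 21
  Q 21.163.124.139: descend 0001010110100011011111 ; hops seen [H1,H2,H2] ; pick H2
  add 21.163.127.128/25 -> H6 at depth 25
  add 21.163.124.0/22 -> H4 at depth 22
  - 21.163.124.0/22 clear@22
  add 21.163.127.0/24 -> H3 at depth 24
  - 21.163.120.0/21 clear@21
  add 21.163.112.0/20 -> H0 at depth 20
  Q 21.163.127.149: descend 0001010110100011011111111 ; hops seen [H1,H0,H3,H6] ; pick H6
  - 21.163.127.0/24 clear@24
  add 21.163.127.0/24 -> H5 at depth 24
  Q 21.163.127.130: descend 0001010110100011011111111 ; hops seen [H1,H0,H5,H6] ; pick H6
  add 99.139.111.16/28 -> H4 at depth 28
  Q 21.163.112.0: descend 00010101101000110111 ; hops seen [H1,H0] ; pick H0
  add 21.163.112.0/20 -> H3 at depth 20
  Q 21.163.127.131: descend 0001010110100011011111111 ; hops seen [H1,H3,H5,H6] ; pick H6
  add 21.163.127.0/24 -> H5 at depth 24
  Q 21.160.0.8: descend 00010101101000 ; hops seen [H1] ; pick H1
  add 99.0.0.0/8 -> H0 at depth 8
  Q 99.139.111.18: descend 0110001110001011011011110001 ; hops seen [H0,H4] ; pick H4
  - 99.0.0.0/8 clear@8
  Q 21.163.127.0: descend 000101011010001101111111 ; hops seen [H1,H3,H5] ; pick H5
  Q 21.160.2.57: descend 00010101101000 ; hops seen [H1] ; pick H1
  Q 21.163.127.30: descend 000101011010001101111111 ; hops seen [H1,H3,H5] ; pick H5
  Q 99.139.111.18: descend 0110001110001011011011110001 ; hops seen [H4] ; pick H4
  add 16.0.0.0/5 -> H4 at depth 5
  add 21.163.127.176/28 -> H0 at depth 28
  Q 21.163.127.0: descend 000101011010001101111111 ; hops seen [H4,H1,H3,H5] ; pick H5
  - 21.160.0.0/14 clear@14
  Q 21.163.112.3: descend 00010101101000110111 ; hops seen [H4,H3] ; pick H3
  add 21.160.0.0/12 -> H4 at depth 12
  - 99.139.111.16/28 clear@28
  Q 21.163.127.128: descend 00010101101000110111111110 ; hops seen [H4,H4,H3,H5,H6] ; pick H6
  - 16.0.0.0/5 clear@5
  add 99.139.111.23/32 -> H6 at depth 32

== LOOKUPS ==
["H1","H2","H2","H6","H6","H0","H6","H1","H4","H5","H1","H5","H4","H5","H3","H6"]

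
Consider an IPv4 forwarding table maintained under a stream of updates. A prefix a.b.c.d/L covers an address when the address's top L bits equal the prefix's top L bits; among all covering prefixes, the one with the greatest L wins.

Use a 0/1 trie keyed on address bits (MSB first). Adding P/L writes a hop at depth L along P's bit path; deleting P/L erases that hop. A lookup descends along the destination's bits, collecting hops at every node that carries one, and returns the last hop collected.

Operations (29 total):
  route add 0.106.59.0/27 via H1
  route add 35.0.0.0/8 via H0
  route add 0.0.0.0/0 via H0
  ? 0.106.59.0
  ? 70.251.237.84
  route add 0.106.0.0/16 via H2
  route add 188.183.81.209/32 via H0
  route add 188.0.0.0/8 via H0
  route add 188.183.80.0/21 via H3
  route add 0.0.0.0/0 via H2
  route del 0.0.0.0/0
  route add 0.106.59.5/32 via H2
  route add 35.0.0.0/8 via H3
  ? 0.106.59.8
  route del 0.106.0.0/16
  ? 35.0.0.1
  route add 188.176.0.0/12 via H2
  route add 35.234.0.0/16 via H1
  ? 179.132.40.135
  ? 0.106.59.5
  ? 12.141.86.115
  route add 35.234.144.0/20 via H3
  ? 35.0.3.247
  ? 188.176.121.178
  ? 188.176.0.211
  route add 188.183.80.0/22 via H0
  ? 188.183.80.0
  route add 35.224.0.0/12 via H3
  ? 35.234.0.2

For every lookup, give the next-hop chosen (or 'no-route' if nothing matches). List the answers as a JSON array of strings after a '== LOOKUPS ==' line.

Apply in order:
  add 0.106.59.0/27 -> H1 at depth 27
  add 35.0.0.0/8 -> H0 at depth 8
  add 0.0.0.0/0 -> H0 at depth 0
  lookup 0.106.59.0: bits 000000000110101000111011000 walk d0:H0→d1:-→d2:-→d3:-→d4:-→d5:-→d6:-→d7:-→d8:-→d9:-→d10:-→d11:-→d12:-→d13:-→d14:-→d15:-→d16:-→d17:-→d18:-→d19:-→d20:-→d21:-→d22:-→d23:-→d24:-→d25:-→d26:-→d27:H1 -> H1
  lookup 70.251.237.84: bits 0 walk d0:H0→d1:- -> H0
  add 0.106.0.0/16 -> H2 at depth 16
  add 188.183.81.209/32 -> H0 at depth 32
  add 188.0.0.0/8 -> H0 at depth 8
  add 188.183.80.0/21 -> H3 at depth 21
  add 0.0.0.0/0 -> H2 at depth 0
  del 0.0.0.0/0 (clear depth 0)
  add 0.106.59.5/32 -> H2 at depth 32
  add 35.0.0.0/8 -> H3 at depth 8
  lookup 0.106.59.8: bits 0000000001101010001110110000 walk d0:-→d1:-→d2:-→d3:-→d4:-→d5:-→d6:-→d7:-→d8:-→d9:-→d10:-→d11:-→d12:-→d13:-→d14:-→d15:-→d16:H2→d17:-→d18:-→d19:-→d20:-→d21:-→d22:-→d23:-→d24:-→d25:-→d26:-→d27:H1→d28:- -> H1
  del 0.106.0.0/16 (clear depth 16)
  lookup 35.0.0.1: bits 00100011 walk d0:-→d1:-→d2:-→d3:-→d4:-→d5:-→d6:-→d7:-→d8:H3 -> H3
  add 188.176.0.0/12 -> H2 at depth 12
  add 35.234.0.0/16 -> H1 at depth 16
  lookup 179.132.40.135: bits 1011 walk d0:-→d1:-→d2:-→d3:-→d4:- -> no-route
  lookup 0.106.59.5: bits 00000000011010100011101100000101 walk d0:-→d1:-→d2:-→d3:-→d4:-→d5:-→d6:-→d7:-→d8:-→d9:-→d10:-→d11:-→d12:-→d13:-→d14:-→d15:-→d16:-→d17:-→d18:-→d19:-→d20:-→d21:-→d22:-→d23:-→d24:-→d25:-→d26:-→d27:H1→d28:-→d29:-→d30:-→d31:-→d32:H2 -> H2
  lookup 12.141.86.115: bits 0000 walk d0:-→d1:-→d2:-→d3:-→d4:- -> no-route
  add 35.234.144.0/20 -> H3 at depth 20
  lookup 35.0.3.247: bits 00100011 walk d0:-→d1:-→d2:-→d3:-→d4:-→d5:-→d6:-→d7:-→d8:H3 -> H3
  lookup 188.176.121.178: bits 1011110010110 walk d0:-→d1:-→d2:-→d3:-→d4:-→d5:-→d6:-→d7:-→d8:H0→d9:-→d10:-→d11:-→d12:H2→d13:- -> H2
  lookup 188.176.0.211: bits 1011110010110 walk d0:-→d1:-→d2:-→d3:-→d4:-→d5:-→d6:-→d7:-→d8:H0→d9:-→d10:-→d11:-→d12:H2→d13:- -> H2
  add 188.183.80.0/22 -> H0 at depth 22
  lookup 188.183.80.0: bits 10111100101101110101000 walk d0:-→d1:-→d2:-→d3:-→d4:-→d5:-→d6:-→d7:-→d8:H0→d9:-→d10:-→d11:-→d12:H2→d13:-→d14:-→d15:-→d16:-→d17:-→d18:-→d19:-→d20:-→d21:H3→d22:H0→d23:- -> H0
  add 35.224.0.0/12 -> H3 at depth 12
  lookup 35.234.0.2: bits 0010001111101010 walk d0:-→d1:-→d2:-→d3:-→d4:-→d5:-→d6:-→d7:-→d8:H3→d9:-→d10:-→d11:-→d12:H3→d13:-→d14:-→d15:-→d16:H1 -> H1

== LOOKUPS ==
["H1","H0","H1","H3","no-route","H2","no-route","H3","H2","H2","H0","H1"]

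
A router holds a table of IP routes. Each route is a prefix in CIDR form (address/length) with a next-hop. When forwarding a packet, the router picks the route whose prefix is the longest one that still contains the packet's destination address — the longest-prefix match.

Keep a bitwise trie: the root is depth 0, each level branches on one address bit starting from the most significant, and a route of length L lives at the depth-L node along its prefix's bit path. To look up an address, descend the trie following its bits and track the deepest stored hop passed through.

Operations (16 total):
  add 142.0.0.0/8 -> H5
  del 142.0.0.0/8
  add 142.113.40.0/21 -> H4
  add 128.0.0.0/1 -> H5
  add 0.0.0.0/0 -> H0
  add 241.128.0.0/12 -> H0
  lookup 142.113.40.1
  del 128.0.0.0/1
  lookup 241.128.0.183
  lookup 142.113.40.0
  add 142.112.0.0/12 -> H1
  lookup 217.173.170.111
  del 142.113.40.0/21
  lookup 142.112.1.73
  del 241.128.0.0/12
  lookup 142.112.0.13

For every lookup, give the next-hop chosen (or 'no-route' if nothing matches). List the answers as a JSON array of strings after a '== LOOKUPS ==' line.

Process each operation:
  add 142.0.0.0/8 -> H5 at depth 8
  - 142.0.0.0/8 clear@8
  add 142.113.40.0/21 -> H4 at depth 21
  add 128.0.0.0/1 -> H5 at depth 1
  add 0.0.0.0/0 -> H0 at depth 0
  add 241.128.0.0/12 -> H0 at depth 12
  Q 142.113.40.1: descend 100011100111000100101 ; hops seen [H0,H5,H4] ; pick H4
  - 128.0.0.0/1 clear@1
  Q 241.128.0.183: descend 111100011000 ; hops seen [H0,H0] ; pick H0
  Q 142.113.40.0: descend 100011100111000100101 ; hops seen [H0,H4] ; pick H4
  add 142.112.0.0/12 -> H1 at depth 12
  Q 217.173.170.111: descend 11 ; hops seen [H0] ; pick H0
  - 142.113.40.0/21 clear@21
  Q 142.112.1.73: descend 100011100111000 ; hops seen [H0,H1] ; pick H1
  - 241.128.0.0/12 clear@12
  Q 142.112.0.13: descend 100011100111000 ; hops seen [H0,H1] ; pick H1

== LOOKUPS ==
["H4","H0","H4","H0","H1","H1"]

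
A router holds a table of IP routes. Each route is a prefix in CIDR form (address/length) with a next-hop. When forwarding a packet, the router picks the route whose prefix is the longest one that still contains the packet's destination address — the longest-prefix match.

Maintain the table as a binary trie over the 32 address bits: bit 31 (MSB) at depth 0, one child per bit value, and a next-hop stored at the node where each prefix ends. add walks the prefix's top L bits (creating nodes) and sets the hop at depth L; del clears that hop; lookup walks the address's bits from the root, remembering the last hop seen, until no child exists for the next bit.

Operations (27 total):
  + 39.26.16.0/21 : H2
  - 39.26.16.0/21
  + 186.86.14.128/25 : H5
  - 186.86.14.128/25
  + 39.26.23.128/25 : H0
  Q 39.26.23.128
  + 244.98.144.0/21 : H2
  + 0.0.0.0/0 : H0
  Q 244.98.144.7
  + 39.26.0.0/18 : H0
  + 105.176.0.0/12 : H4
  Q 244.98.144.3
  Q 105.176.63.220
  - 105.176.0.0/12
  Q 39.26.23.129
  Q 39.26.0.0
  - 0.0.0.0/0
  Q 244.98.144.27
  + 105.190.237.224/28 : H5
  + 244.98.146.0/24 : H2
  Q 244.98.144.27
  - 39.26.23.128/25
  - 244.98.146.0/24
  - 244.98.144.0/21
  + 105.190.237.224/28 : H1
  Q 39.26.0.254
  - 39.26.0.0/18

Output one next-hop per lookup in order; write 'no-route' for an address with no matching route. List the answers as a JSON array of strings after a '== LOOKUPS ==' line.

Process each operation:
  + 39.26.16.0/21 (H2) depth=21
  del 39.26.16.0/21 (clear depth 21)
  + 186.86.14.128/25 (H5) depth=25
  del 186.86.14.128/25 (clear depth 25)
  + 39.26.23.128/25 (H0) depth=25
  ? 39.26.23.128  path d0:-→d1:-→d2:-→d3:-→d4:-→d5:-→d6:-→d7:-→d8:-→d9:-→d10:-→d11:-→d12:-→d13:-→d14:-→d15:-→d16:-→d17:-→d18:-→d19:-→d20:-→d21:-→d22:-→d23:-→d24:-→d25:H0  best=H0
  + 244.98.144.0/21 (H2) depth=21
  + 0.0.0.0/0 (H0) depth=0
  ? 244.98.144.7  path d0:H0→d1:-→d2:-→d3:-→d4:-→d5:-→d6:-→d7:-→d8:-→d9:-→d10:-→d11:-→d12:-→d13:-→d14:-→d15:-→d16:-→d17:-→d18:-→d19:-→d20:-→d21:H2  best=H2
  + 39.26.0.0/18 (H0) depth=18
  + 105.176.0.0/12 (H4) depth=12
  ? 244.98.144.3  path d0:H0→d1:-→d2:-→d3:-→d4:-→d5:-→d6:-→d7:-→d8:-→d9:-→d10:-→d11:-→d12:-→d13:-→d14:-→d15:-→d16:-→d17:-→d18:-→d19:-→d20:-→d21:H2  best=H2
  ? 105.176.63.220  path d0:H0→d1:-→d2:-→d3:-→d4:-→d5:-→d6:-→d7:-→d8:-→d9:-→d10:-→d11:-→d12:H4  best=H4
  del 105.176.0.0/12 (clear depth 12)
  ? 39.26.23.129  path d0:H0→d1:-→d2:-→d3:-→d4:-→d5:-→d6:-→d7:-→d8:-→d9:-→d10:-→d11:-→d12:-→d13:-→d14:-→d15:-→d16:-→d17:-→d18:H0→d19:-→d20:-→d21:-→d22:-→d23:-→d24:-→d25:H0  best=H0
  ? 39.26.0.0  path d0:H0→d1:-→d2:-→d3:-→d4:-→d5:-→d6:-→d7:-→d8:-→d9:-→d10:-→d11:-→d12:-→d13:-→d14:-→d15:-→d16:-→d17:-→d18:H0→d19:-  best=H0
  del 0.0.0.0/0 (clear depth 0)
  ? 244.98.144.27  path d0:-→d1:-→d2:-→d3:-→d4:-→d5:-→d6:-→d7:-→d8:-→d9:-→d10:-→d11:-→d12:-→d13:-→d14:-→d15:-→d16:-→d17:-→d18:-→d19:-→d20:-→d21:H2  best=H2
  + 105.190.237.224/28 (H5) depth=28
  + 244.98.146.0/24 (H2) depth=24
  ? 244.98.144.27  path d0:-→d1:-→d2:-→d3:-→d4:-→d5:-→d6:-→d7:-→d8:-→d9:-→d10:-→d11:-→d12:-→d13:-→d14:-→d15:-→d16:-→d17:-→d18:-→d19:-→d20:-→d21:H2→d22:-  best=H2
  del 39.26.23.128/25 (clear depth 25)
  del 244.98.146.0/24 (clear depth 24)
  del 244.98.144.0/21 (clear depth 21)
  + 105.190.237.224/28 (H1) depth=28
  ? 39.26.0.254  path d0:-→d1:-→d2:-→d3:-→d4:-→d5:-→d6:-→d7:-→d8:-→d9:-→d10:-→d11:-→d12:-→d13:-→d14:-→d15:-→d16:-→d17:-→d18:H0→d19:-  best=H0
  del 39.26.0.0/18 (clear depth 18)

== LOOKUPS ==
["H0","H2","H2","H4","H0","H0","H2","H2","H0"]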